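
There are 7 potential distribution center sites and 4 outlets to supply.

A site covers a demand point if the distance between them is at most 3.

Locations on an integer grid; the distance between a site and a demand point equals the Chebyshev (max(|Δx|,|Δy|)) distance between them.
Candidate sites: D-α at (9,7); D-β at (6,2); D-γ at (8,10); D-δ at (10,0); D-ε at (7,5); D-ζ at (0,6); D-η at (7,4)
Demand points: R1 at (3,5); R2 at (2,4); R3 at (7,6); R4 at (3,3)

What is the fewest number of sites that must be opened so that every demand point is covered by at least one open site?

Coverage sets (demand points within 3 of each site):
  D-α: {R3}
  D-β: {R1, R4}
  D-γ: {}
  D-δ: {}
  D-ε: {R3}
  D-ζ: {R1, R2, R4}
  D-η: {R3}
No single site covers all 4 demand points.
But {D-α, D-ζ} covers everything, so the minimum is 2.

2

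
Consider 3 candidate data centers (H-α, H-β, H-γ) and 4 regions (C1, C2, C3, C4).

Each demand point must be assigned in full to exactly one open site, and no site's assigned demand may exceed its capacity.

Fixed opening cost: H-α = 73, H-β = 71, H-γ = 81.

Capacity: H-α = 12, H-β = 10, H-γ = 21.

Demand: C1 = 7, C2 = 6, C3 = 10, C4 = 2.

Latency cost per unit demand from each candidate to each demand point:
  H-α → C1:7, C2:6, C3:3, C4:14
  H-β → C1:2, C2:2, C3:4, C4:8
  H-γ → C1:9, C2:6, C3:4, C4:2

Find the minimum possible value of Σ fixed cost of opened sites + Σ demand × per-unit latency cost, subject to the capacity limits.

246

Open {H-β, H-γ}; cheapest assignment that respects the capacities:
  H-β (cap 10, load 7): C1 — cost 7×2 = 14
  H-γ (cap 21, load 18): C2, C3, C4 — cost 6×6 + 10×4 + 2×2 = 80
  Shipping 94, fixed 152 → total 246.
  Any other capacity-feasible assignment to {H-β, H-γ} ships for at least 94.
Compare {H-α, H-γ}: its best feasible assignment gives total 283.
Compare {H-α, H-β, H-γ}: its best feasible assignment gives total 309.
Every other set of open sites that can feasibly serve all demand totals ≥ 283 even under its best assignment. Minimum: 246.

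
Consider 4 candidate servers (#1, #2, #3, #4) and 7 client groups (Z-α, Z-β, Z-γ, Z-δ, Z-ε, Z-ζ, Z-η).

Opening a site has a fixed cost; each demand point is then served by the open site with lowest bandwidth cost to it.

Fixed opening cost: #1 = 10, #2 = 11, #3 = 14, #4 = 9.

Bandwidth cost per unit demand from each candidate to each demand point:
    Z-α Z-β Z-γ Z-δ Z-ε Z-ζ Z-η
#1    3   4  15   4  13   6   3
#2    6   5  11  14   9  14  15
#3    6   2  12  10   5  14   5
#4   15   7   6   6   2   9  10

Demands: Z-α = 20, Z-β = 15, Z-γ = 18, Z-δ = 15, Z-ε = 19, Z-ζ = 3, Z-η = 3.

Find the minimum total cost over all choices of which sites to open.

Open {#1, #3, #4}: assign each demand point to its cheapest open site.
  Z-α→#1 20×3=60, Z-β→#3 15×2=30, Z-γ→#4 18×6=108, Z-δ→#1 15×4=60, Z-ε→#4 19×2=38, Z-ζ→#1 3×6=18, Z-η→#1 3×3=9
  bandwidth cost 323, fixed 33 → total 356.
Compare {#1, #2, #3, #4}: bandwidth cost 323 + fixed 44 = 367.
Compare {#1, #4}: bandwidth cost 353 + fixed 19 = 372.
Compare {#1, #2, #4}: bandwidth cost 353 + fixed 30 = 383.
All other subsets cost ≥ 367. Minimum total cost: 356.

356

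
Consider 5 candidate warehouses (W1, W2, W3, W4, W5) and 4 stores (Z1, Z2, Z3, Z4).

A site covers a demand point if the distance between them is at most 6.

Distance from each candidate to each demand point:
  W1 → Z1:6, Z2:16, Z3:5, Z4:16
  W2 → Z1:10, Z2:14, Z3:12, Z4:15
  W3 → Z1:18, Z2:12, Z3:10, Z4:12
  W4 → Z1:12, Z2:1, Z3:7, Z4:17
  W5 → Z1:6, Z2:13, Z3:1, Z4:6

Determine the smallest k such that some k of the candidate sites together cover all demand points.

2

Coverage sets (demand points within 6 of each site):
  W1: {Z1, Z3}
  W2: {}
  W3: {}
  W4: {Z2}
  W5: {Z1, Z3, Z4}
No single site covers all 4 demand points.
But {W4, W5} covers everything, so the minimum is 2.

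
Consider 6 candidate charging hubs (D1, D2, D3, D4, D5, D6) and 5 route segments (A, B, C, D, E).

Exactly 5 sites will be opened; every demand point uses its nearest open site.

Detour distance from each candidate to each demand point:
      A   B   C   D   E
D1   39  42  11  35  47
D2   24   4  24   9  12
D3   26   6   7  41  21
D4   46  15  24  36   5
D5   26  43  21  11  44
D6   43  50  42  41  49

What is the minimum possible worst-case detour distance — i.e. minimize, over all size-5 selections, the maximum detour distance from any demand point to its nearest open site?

Open {D1, D2, D3, D4, D5}.
  Farthest demand point is A at detour distance 24 (to D2); all others are ≤ 24.
With {D1, D2, D3, D4, D6} the worst case is 24.
With {D1, D2, D3, D5, D6} the worst case is 24.
No size-5 selection achieves below 24.

24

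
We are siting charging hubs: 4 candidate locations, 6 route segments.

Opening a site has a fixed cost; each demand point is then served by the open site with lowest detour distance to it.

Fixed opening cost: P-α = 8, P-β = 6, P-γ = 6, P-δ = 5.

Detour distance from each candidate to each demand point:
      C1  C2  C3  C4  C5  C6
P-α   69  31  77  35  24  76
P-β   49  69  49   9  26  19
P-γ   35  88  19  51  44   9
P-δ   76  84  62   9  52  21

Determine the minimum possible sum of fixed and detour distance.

146

Open {P-α, P-γ, P-δ}: assign each demand point to its cheapest open site.
  C1→P-γ 35, C2→P-α 31, C3→P-γ 19, C4→P-δ 9, C5→P-α 24, C6→P-γ 9
  detour distance 127, fixed 19 → total 146.
Compare {P-α, P-β, P-γ}: detour distance 127 + fixed 20 = 147.
Compare {P-α, P-β, P-γ, P-δ}: detour distance 127 + fixed 25 = 152.
Compare {P-α, P-γ}: detour distance 153 + fixed 14 = 167.
All other subsets cost ≥ 147. Minimum total cost: 146.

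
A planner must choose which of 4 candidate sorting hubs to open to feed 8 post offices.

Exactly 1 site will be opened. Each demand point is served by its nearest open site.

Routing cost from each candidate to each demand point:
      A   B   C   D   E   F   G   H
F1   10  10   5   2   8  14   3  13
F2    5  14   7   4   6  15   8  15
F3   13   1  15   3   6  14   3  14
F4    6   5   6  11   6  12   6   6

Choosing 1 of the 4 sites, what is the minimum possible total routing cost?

58

Open {F4}.
  A→F4 6, B→F4 5, C→F4 6, D→F4 11, E→F4 6, F→F4 12, G→F4 6, H→F4 6  ⇒ total 58.
Compare {F1}: total 65.
Compare {F3}: total 69.
No size-1 selection does better; minimum is 58.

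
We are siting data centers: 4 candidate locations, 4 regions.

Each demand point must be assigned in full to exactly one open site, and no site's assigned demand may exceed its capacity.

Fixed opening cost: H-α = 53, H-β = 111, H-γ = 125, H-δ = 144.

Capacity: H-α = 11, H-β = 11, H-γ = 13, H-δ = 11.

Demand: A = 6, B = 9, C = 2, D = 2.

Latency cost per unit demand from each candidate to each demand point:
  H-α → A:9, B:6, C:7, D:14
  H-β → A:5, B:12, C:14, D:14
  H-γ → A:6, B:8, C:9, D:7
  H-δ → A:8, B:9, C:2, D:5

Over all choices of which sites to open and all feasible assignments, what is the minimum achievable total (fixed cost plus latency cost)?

Open {H-α, H-β}; cheapest assignment that respects the capacities:
  H-α (cap 11, load 11): B, C — cost 9×6 + 2×7 = 68
  H-β (cap 11, load 8): A, D — cost 6×5 + 2×14 = 58
  Shipping 126, fixed 164 → total 290.
  Any other capacity-feasible assignment to {H-α, H-β} ships for at least 126.
Compare {H-α, H-γ}: its best feasible assignment gives total 296.
Compare {H-α, H-δ}: its best feasible assignment gives total 313.
Every other set of open sites that can feasibly serve all demand totals ≥ 296 even under its best assignment. Minimum: 290.

290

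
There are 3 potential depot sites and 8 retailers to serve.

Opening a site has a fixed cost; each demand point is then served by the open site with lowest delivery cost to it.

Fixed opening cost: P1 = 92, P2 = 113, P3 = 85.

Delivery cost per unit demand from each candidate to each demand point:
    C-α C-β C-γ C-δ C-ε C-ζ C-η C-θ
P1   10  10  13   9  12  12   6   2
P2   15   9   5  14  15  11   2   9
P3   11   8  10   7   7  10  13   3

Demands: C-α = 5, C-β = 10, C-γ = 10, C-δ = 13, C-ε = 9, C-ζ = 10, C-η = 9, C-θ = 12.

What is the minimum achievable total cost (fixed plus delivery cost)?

Open {P2, P3}: assign each demand point to its cheapest open site.
  C-α→P3 5×11=55, C-β→P3 10×8=80, C-γ→P2 10×5=50, C-δ→P3 13×7=91, C-ε→P3 9×7=63, C-ζ→P3 10×10=100, C-η→P2 9×2=18, C-θ→P3 12×3=36
  delivery cost 493, fixed 198 → total 691.
Compare {P3}: delivery cost 642 + fixed 85 = 727.
Compare {P1, P3}: delivery cost 562 + fixed 177 = 739.
Compare {P1, P2, P3}: delivery cost 476 + fixed 290 = 766.
All other subsets cost ≥ 727. Minimum total cost: 691.

691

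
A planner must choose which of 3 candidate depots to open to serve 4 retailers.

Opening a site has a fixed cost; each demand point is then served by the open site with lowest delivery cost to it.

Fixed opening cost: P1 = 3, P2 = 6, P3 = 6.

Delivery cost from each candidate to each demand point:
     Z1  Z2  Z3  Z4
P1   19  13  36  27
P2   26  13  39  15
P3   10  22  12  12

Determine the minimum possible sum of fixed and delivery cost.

Open {P1, P3}: assign each demand point to its cheapest open site.
  Z1→P3 10, Z2→P1 13, Z3→P3 12, Z4→P3 12
  delivery cost 47, fixed 9 → total 56.
Compare {P2, P3}: delivery cost 47 + fixed 12 = 59.
Compare {P3}: delivery cost 56 + fixed 6 = 62.
Compare {P1, P2, P3}: delivery cost 47 + fixed 15 = 62.
All other subsets cost ≥ 59. Minimum total cost: 56.

56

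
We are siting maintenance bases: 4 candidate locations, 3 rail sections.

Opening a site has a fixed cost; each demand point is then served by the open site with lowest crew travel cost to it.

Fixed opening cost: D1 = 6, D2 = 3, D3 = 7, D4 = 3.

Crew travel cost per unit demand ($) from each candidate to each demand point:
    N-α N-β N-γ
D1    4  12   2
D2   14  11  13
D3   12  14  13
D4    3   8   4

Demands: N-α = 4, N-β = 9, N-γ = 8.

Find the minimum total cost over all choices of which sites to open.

109

Open {D1, D4}: assign each demand point to its cheapest open site.
  N-α→D4 4×3=12, N-β→D4 9×8=72, N-γ→D1 8×2=16
  crew travel cost 100, fixed 9 → total 109.
Compare {D1, D2, D4}: crew travel cost 100 + fixed 12 = 112.
Compare {D1, D3, D4}: crew travel cost 100 + fixed 16 = 116.
Compare {D4}: crew travel cost 116 + fixed 3 = 119.
All other subsets cost ≥ 112. Minimum total cost: 109.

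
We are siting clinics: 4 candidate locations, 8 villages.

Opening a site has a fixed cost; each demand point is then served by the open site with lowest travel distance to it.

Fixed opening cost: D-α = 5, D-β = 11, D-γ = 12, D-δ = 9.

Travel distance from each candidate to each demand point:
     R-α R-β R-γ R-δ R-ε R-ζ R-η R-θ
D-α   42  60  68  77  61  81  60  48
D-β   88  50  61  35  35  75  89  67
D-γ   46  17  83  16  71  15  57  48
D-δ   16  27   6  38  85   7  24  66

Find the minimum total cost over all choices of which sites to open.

201

Open {D-β, D-γ, D-δ}: assign each demand point to its cheapest open site.
  R-α→D-δ 16, R-β→D-γ 17, R-γ→D-δ 6, R-δ→D-γ 16, R-ε→D-β 35, R-ζ→D-δ 7, R-η→D-δ 24, R-θ→D-γ 48
  travel distance 169, fixed 32 → total 201.
Compare {D-α, D-β, D-γ, D-δ}: travel distance 169 + fixed 37 = 206.
Compare {D-α, D-γ, D-δ}: travel distance 195 + fixed 26 = 221.
Compare {D-α, D-β, D-δ}: travel distance 198 + fixed 25 = 223.
All other subsets cost ≥ 206. Minimum total cost: 201.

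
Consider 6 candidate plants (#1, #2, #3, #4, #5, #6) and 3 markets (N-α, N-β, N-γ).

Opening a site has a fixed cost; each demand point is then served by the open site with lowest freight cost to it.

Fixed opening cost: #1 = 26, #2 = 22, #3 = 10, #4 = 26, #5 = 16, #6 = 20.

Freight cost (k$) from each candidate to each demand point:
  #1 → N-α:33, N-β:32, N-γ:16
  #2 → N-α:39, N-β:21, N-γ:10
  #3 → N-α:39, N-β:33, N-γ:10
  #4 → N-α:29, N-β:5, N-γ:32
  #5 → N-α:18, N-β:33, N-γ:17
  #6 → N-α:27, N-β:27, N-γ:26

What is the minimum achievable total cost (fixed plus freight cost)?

Open {#3, #4}: assign each demand point to its cheapest open site.
  N-α→#4 29, N-β→#4 5, N-γ→#3 10
  freight cost 44, fixed 36 → total 80.
Compare {#4, #5}: freight cost 40 + fixed 42 = 82.
Compare {#5}: freight cost 68 + fixed 16 = 84.
Compare {#3, #4, #5}: freight cost 33 + fixed 52 = 85.
All other subsets cost ≥ 82. Minimum total cost: 80.

80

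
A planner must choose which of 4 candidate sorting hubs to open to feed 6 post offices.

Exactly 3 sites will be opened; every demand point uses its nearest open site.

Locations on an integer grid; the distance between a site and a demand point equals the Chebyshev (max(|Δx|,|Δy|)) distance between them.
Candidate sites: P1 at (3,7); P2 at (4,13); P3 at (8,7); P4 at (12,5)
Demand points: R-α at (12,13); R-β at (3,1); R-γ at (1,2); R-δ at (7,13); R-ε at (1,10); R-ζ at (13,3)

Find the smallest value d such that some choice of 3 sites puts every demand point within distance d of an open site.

Open {P1, P2, P3}.
  Farthest demand point is R-α at distance 6 (to P3); all others are ≤ 6.
With {P1, P3, P4} the worst case is 6.
With {P2, P3, P4} the worst case is 7.
No size-3 selection achieves below 6.

6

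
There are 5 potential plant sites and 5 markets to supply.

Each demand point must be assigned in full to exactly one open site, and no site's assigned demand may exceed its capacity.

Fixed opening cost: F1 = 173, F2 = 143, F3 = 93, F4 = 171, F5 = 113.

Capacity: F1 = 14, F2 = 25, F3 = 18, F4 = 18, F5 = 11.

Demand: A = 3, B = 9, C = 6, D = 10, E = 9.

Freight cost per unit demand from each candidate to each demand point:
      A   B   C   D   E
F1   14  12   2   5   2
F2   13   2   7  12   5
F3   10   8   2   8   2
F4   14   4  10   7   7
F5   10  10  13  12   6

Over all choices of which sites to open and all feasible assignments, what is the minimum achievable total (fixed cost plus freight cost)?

430

Open {F2, F3}; cheapest assignment that respects the capacities:
  F2 (cap 25, load 21): A, B, E — cost 3×13 + 9×2 + 9×5 = 102
  F3 (cap 18, load 16): C, D — cost 6×2 + 10×8 = 92
  Shipping 194, fixed 236 → total 430.
  Any other capacity-feasible assignment to {F2, F3} ships for at least 194.
Compare {F1, F2}: its best feasible assignment gives total 513.
Compare {F2, F4}: its best feasible assignment gives total 531.
Every other set of open sites that can feasibly serve all demand totals ≥ 513 even under its best assignment. Minimum: 430.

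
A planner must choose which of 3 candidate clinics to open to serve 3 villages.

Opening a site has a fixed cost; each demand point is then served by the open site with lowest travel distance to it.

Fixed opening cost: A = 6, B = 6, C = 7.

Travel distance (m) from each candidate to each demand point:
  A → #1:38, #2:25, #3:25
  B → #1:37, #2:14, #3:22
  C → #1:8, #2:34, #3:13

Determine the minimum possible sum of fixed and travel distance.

Open {B, C}: assign each demand point to its cheapest open site.
  #1→C 8, #2→B 14, #3→C 13
  travel distance 35, fixed 13 → total 48.
Compare {A, B, C}: travel distance 35 + fixed 19 = 54.
Compare {A, C}: travel distance 46 + fixed 13 = 59.
Compare {C}: travel distance 55 + fixed 7 = 62.
All other subsets cost ≥ 54. Minimum total cost: 48.

48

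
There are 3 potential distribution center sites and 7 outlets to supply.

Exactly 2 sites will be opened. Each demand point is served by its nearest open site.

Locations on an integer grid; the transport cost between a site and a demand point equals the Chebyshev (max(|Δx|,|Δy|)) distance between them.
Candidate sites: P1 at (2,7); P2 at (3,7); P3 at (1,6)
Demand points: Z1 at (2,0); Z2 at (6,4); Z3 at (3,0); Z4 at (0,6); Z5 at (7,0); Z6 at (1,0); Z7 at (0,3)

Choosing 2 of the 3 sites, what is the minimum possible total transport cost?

31

Open {P2, P3}.
  Z1→P3 6, Z2→P2 3, Z3→P3 6, Z4→P3 1, Z5→P3 6, Z6→P3 6, Z7→P3 3  ⇒ total 31.
Compare {P1, P3}: total 32.
Compare {P1, P2}: total 37.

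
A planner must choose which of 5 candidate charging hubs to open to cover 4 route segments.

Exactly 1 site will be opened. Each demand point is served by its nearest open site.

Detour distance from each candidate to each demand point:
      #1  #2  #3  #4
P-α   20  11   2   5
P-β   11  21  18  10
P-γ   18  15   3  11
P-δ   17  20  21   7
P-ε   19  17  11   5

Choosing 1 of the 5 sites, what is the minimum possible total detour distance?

38

Open {P-α}.
  #1→P-α 20, #2→P-α 11, #3→P-α 2, #4→P-α 5  ⇒ total 38.
Compare {P-γ}: total 47.
Compare {P-ε}: total 52.
No size-1 selection does better; minimum is 38.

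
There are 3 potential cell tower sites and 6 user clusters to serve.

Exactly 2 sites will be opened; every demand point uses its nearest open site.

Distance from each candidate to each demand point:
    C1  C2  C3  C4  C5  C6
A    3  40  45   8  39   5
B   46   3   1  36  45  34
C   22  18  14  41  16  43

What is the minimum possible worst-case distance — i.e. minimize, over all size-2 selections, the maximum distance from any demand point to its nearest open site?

18

Open {A, C}.
  Farthest demand point is C2 at distance 18 (to C); all others are ≤ 18.
With {B, C} the worst case is 36.
With {A, B} the worst case is 39.
No size-2 selection achieves below 18.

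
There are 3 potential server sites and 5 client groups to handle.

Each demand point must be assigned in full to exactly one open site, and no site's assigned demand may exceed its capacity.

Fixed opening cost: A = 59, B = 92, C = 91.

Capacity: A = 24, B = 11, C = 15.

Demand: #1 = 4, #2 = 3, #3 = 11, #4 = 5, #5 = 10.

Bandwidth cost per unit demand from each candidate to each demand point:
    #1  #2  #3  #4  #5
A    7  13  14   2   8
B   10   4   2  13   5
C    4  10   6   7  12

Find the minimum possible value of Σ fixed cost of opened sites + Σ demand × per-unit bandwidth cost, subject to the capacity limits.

330

Open {A, B}; cheapest assignment that respects the capacities:
  A (cap 24, load 22): #1, #2, #4, #5 — cost 4×7 + 3×13 + 5×2 + 10×8 = 157
  B (cap 11, load 11): #3 — cost 11×2 = 22
  Shipping 179, fixed 151 → total 330.
  Any other capacity-feasible assignment to {A, B} ships for at least 179.
Compare {A, C}: its best feasible assignment gives total 361.
Compare {A, B, C}: its best feasible assignment gives total 400.
Every other set of open sites that can feasibly serve all demand totals ≥ 361 even under its best assignment. Minimum: 330.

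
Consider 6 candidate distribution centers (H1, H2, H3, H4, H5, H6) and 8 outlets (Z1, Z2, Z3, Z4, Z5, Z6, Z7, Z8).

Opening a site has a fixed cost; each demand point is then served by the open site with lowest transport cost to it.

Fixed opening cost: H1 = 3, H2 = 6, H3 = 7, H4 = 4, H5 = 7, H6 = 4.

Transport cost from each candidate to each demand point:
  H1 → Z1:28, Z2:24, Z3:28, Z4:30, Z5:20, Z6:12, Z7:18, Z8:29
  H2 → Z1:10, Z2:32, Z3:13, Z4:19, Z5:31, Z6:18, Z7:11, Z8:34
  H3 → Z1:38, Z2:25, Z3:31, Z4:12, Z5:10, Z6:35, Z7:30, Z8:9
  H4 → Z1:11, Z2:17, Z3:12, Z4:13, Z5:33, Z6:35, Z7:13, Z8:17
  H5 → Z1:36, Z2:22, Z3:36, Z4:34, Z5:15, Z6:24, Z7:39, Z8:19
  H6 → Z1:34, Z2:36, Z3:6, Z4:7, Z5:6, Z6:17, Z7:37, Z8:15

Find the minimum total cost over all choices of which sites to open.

98

Open {H1, H4, H6}: assign each demand point to its cheapest open site.
  Z1→H4 11, Z2→H4 17, Z3→H6 6, Z4→H6 7, Z5→H6 6, Z6→H1 12, Z7→H4 13, Z8→H6 15
  transport cost 87, fixed 11 → total 98.
Compare {H1, H3, H4, H6}: transport cost 81 + fixed 18 = 99.
Compare {H4, H6}: transport cost 92 + fixed 8 = 100.
Compare {H3, H4, H6}: transport cost 86 + fixed 15 = 101.
All other subsets cost ≥ 99. Minimum total cost: 98.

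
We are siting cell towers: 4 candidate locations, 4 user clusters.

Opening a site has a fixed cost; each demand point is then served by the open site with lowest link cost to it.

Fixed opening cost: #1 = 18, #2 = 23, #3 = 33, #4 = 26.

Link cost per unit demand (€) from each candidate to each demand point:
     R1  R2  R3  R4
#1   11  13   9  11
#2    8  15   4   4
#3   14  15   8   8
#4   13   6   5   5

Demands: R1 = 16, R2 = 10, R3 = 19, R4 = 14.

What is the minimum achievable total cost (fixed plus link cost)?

Open {#2, #4}: assign each demand point to its cheapest open site.
  R1→#2 16×8=128, R2→#4 10×6=60, R3→#2 19×4=76, R4→#2 14×4=56
  link cost 320, fixed 49 → total 369.
Compare {#1, #2, #4}: link cost 320 + fixed 67 = 387.
Compare {#2, #3, #4}: link cost 320 + fixed 82 = 402.
Compare {#1, #2, #3, #4}: link cost 320 + fixed 100 = 420.
All other subsets cost ≥ 387. Minimum total cost: 369.

369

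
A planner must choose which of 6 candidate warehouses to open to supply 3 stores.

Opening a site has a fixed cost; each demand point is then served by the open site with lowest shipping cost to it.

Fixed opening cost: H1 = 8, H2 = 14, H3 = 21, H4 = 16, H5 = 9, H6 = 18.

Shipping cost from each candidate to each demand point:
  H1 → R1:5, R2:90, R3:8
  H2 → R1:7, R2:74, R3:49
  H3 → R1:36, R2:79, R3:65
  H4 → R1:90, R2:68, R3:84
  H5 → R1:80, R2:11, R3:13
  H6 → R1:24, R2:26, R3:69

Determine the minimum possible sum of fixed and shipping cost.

41

Open {H1, H5}: assign each demand point to its cheapest open site.
  R1→H1 5, R2→H5 11, R3→H1 8
  shipping cost 24, fixed 17 → total 41.
Compare {H2, H5}: shipping cost 31 + fixed 23 = 54.
Compare {H1, H2, H5}: shipping cost 24 + fixed 31 = 55.
Compare {H1, H4, H5}: shipping cost 24 + fixed 33 = 57.
All other subsets cost ≥ 54. Minimum total cost: 41.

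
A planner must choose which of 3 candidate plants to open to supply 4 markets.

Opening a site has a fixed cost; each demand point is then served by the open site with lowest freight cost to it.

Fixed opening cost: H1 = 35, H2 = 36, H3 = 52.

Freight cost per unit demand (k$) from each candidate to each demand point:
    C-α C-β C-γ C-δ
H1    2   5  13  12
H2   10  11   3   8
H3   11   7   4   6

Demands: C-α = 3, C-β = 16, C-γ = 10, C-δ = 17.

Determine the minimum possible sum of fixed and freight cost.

315

Open {H1, H3}: assign each demand point to its cheapest open site.
  C-α→H1 3×2=6, C-β→H1 16×5=80, C-γ→H3 10×4=40, C-δ→H3 17×6=102
  freight cost 228, fixed 87 → total 315.
Compare {H1, H2}: freight cost 252 + fixed 71 = 323.
Compare {H3}: freight cost 287 + fixed 52 = 339.
Compare {H1, H2, H3}: freight cost 218 + fixed 123 = 341.
All other subsets cost ≥ 323. Minimum total cost: 315.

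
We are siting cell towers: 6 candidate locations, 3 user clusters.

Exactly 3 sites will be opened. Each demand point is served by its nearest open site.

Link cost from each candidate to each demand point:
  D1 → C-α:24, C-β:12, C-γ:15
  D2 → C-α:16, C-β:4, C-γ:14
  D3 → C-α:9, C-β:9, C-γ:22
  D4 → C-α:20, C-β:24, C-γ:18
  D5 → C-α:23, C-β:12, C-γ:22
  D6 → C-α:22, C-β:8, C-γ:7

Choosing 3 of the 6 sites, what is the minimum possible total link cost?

20

Open {D2, D3, D6}.
  C-α→D3 9, C-β→D2 4, C-γ→D6 7  ⇒ total 20.
Compare {D1, D3, D6}: total 24.
Compare {D3, D4, D6}: total 24.
No size-3 selection does better; minimum is 20.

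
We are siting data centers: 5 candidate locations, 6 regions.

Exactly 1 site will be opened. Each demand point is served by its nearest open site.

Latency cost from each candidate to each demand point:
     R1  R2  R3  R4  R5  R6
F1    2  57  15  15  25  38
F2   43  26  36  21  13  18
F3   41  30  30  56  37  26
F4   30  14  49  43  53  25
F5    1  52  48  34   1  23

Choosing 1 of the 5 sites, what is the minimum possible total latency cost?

152

Open {F1}.
  R1→F1 2, R2→F1 57, R3→F1 15, R4→F1 15, R5→F1 25, R6→F1 38  ⇒ total 152.
Compare {F2}: total 157.
Compare {F5}: total 159.
No size-1 selection does better; minimum is 152.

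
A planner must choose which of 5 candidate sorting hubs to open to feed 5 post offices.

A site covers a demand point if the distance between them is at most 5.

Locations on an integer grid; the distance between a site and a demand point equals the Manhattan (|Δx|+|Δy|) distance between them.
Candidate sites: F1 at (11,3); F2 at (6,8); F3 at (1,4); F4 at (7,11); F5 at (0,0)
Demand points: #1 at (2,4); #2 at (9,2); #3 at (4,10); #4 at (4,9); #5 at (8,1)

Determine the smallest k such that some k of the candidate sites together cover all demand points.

3

Coverage sets (demand points within 5 of each site):
  F1: {#2, #5}
  F2: {#3, #4}
  F3: {#1}
  F4: {#3, #4}
  F5: {}
No 2 sites suffice: every size-2 union leaves at least one demand point uncovered.
But {F1, F2, F3} covers everything, so the minimum is 3.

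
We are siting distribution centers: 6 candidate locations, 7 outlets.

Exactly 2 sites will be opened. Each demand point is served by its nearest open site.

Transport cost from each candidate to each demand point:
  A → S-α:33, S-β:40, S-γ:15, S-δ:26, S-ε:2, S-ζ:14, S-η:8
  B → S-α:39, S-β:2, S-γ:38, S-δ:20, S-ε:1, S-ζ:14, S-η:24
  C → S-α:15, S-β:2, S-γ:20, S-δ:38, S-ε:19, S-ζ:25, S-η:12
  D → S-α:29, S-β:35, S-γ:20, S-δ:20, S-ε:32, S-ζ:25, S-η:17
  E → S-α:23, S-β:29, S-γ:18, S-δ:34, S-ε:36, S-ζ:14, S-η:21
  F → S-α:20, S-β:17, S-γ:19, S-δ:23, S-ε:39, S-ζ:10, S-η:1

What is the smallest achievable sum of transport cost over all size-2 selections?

73

Open {B, F}.
  S-α→F 20, S-β→B 2, S-γ→F 19, S-δ→B 20, S-ε→B 1, S-ζ→F 10, S-η→F 1  ⇒ total 73.
Compare {A, C}: total 82.
Compare {B, C}: total 84.
No size-2 selection does better; minimum is 73.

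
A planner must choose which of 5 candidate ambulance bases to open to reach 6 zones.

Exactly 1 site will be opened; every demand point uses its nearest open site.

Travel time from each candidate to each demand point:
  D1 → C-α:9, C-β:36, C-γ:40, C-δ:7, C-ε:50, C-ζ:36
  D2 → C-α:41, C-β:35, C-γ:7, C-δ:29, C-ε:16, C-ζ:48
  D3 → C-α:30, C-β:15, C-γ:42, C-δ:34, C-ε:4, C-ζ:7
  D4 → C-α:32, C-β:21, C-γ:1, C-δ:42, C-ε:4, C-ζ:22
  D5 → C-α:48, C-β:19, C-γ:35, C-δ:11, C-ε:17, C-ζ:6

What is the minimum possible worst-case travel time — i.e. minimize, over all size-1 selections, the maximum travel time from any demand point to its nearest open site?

Open {D3}.
  Farthest demand point is C-γ at travel time 42 (to D3); all others are ≤ 42.
With {D4} the worst case is 42.
With {D2} the worst case is 48.
No size-1 selection achieves below 42.

42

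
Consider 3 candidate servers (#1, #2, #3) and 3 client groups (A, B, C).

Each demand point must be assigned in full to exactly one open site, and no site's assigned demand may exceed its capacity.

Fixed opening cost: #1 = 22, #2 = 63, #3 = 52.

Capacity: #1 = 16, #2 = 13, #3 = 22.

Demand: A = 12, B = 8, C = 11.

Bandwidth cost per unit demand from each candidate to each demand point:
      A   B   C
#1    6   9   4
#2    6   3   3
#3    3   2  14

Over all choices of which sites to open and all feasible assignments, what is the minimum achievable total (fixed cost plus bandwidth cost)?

Open {#1, #3}; cheapest assignment that respects the capacities:
  #1 (cap 16, load 11): C — cost 11×4 = 44
  #3 (cap 22, load 20): A, B — cost 12×3 + 8×2 = 52
  Shipping 96, fixed 74 → total 170.
  Any other capacity-feasible assignment to {#1, #3} ships for at least 96.
Compare {#2, #3}: its best feasible assignment gives total 200.
Compare {#1, #2, #3}: its best feasible assignment gives total 222.
Every other set of open sites that can feasibly serve all demand totals ≥ 200 even under its best assignment. Minimum: 170.

170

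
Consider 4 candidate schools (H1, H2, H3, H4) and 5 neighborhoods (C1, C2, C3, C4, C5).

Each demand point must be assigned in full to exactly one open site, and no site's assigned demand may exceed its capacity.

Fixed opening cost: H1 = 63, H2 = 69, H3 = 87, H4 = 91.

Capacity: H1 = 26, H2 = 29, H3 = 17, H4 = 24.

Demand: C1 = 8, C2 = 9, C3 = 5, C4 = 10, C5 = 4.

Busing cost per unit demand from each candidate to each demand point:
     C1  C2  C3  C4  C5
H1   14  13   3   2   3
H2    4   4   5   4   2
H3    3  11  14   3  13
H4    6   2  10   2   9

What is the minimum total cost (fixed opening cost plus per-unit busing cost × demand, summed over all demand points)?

Open {H1, H2}; cheapest assignment that respects the capacities:
  H1 (cap 26, load 15): C3, C4 — cost 5×3 + 10×2 = 35
  H2 (cap 29, load 21): C1, C2, C5 — cost 8×4 + 9×4 + 4×2 = 76
  Shipping 111, fixed 132 → total 243.
  Any other capacity-feasible assignment to {H1, H2} ships for at least 111.
Compare {H2, H4}: its best feasible assignment gives total 263.
Compare {H1, H4}: its best feasible assignment gives total 267.
Every other set of open sites that can feasibly serve all demand totals ≥ 263 even under its best assignment. Minimum: 243.

243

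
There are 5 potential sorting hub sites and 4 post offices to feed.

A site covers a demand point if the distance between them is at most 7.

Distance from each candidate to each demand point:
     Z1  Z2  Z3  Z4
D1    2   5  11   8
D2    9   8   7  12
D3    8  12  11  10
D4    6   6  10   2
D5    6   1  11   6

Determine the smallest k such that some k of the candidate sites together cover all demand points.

2

Coverage sets (demand points within 7 of each site):
  D1: {Z1, Z2}
  D2: {Z3}
  D3: {}
  D4: {Z1, Z2, Z4}
  D5: {Z1, Z2, Z4}
No single site covers all 4 demand points.
But {D2, D4} covers everything, so the minimum is 2.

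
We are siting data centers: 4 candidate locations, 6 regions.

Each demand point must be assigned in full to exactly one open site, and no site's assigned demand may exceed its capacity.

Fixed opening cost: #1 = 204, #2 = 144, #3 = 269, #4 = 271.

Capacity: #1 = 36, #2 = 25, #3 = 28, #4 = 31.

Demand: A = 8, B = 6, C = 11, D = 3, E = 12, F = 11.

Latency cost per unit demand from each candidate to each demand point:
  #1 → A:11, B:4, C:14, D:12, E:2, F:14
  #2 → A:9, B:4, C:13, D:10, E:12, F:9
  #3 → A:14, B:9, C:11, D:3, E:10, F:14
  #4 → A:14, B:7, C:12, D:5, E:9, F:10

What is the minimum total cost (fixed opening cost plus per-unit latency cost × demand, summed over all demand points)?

751

Open {#1, #2}; cheapest assignment that respects the capacities:
  #1 (cap 36, load 29): B, C, E — cost 6×4 + 11×14 + 12×2 = 202
  #2 (cap 25, load 22): A, D, F — cost 8×9 + 3×10 + 11×9 = 201
  Shipping 403, fixed 348 → total 751.
  Any other capacity-feasible assignment to {#1, #2} ships for at least 403.
Compare {#2, #3}: its best feasible assignment gives total 858.
Compare {#2, #4}: its best feasible assignment gives total 865.
Every other set of open sites that can feasibly serve all demand totals ≥ 858 even under its best assignment. Minimum: 751.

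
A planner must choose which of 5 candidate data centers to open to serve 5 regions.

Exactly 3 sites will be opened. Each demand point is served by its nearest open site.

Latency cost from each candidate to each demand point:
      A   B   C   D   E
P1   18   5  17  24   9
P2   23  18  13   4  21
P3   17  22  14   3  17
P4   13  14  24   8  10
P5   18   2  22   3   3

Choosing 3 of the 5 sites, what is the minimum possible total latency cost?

Open {P2, P4, P5}.
  A→P4 13, B→P5 2, C→P2 13, D→P5 3, E→P5 3  ⇒ total 34.
Compare {P3, P4, P5}: total 35.
Compare {P1, P4, P5}: total 38.
No size-3 selection does better; minimum is 34.

34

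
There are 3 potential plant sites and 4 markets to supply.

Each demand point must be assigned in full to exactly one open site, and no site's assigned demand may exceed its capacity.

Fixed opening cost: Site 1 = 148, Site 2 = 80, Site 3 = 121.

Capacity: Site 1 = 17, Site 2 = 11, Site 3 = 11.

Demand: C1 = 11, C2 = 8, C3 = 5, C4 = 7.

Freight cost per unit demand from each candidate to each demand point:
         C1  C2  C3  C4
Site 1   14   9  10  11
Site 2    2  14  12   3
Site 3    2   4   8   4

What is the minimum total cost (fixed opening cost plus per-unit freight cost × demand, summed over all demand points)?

514

Open {Site 1, Site 2, Site 3}; cheapest assignment that respects the capacities:
  Site 1 (cap 17, load 13): C2, C3 — cost 8×9 + 5×10 = 122
  Site 2 (cap 11, load 7): C4 — cost 7×3 = 21
  Site 3 (cap 11, load 11): C1 — cost 11×2 = 22
  Shipping 165, fixed 349 → total 514.
  Any other capacity-feasible assignment to {Site 1, Site 2, Site 3} ships for at least 165.
Total demand is 31 and no other set of sites has combined capacity ≥ 31, so {Site 1, Site 2, Site 3} is the only feasible choice of open sites. Minimum: 514.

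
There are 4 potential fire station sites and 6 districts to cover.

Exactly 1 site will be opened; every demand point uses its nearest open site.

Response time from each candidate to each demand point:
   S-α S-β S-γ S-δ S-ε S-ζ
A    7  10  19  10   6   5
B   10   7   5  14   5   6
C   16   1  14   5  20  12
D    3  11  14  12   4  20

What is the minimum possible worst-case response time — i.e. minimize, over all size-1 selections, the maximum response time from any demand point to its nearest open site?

14

Open {B}.
  Farthest demand point is S-δ at response time 14 (to B); all others are ≤ 14.
With {A} the worst case is 19.
With {C} the worst case is 20.
No size-1 selection achieves below 14.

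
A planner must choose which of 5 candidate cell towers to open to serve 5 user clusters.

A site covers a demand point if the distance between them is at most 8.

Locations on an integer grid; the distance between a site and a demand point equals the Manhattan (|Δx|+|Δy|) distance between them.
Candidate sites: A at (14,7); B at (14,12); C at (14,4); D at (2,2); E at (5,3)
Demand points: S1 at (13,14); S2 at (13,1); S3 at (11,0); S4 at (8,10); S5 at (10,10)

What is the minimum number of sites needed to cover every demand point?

2

Coverage sets (demand points within 8 of each site):
  A: {S1, S2, S5}
  B: {S1, S4, S5}
  C: {S2, S3}
  D: {}
  E: {}
No single site covers all 5 demand points.
But {B, C} covers everything, so the minimum is 2.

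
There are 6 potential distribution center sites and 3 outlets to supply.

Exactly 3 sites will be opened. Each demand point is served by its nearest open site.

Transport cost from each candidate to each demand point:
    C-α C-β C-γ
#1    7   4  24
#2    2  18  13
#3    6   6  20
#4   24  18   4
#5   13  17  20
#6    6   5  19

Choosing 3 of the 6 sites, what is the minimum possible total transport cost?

10

Open {#1, #2, #4}.
  C-α→#2 2, C-β→#1 4, C-γ→#4 4  ⇒ total 10.
Compare {#2, #4, #6}: total 11.
Compare {#2, #3, #4}: total 12.
No size-3 selection does better; minimum is 10.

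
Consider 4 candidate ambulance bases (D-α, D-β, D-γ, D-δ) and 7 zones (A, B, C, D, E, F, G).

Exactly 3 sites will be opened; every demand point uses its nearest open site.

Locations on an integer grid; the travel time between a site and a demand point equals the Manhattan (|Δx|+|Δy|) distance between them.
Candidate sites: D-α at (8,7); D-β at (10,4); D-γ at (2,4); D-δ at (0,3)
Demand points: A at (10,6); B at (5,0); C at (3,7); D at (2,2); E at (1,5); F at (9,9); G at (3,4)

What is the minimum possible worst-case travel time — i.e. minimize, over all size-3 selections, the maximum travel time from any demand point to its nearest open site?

7

Open {D-α, D-β, D-γ}.
  Farthest demand point is B at travel time 7 (to D-γ); all others are ≤ 7.
With {D-α, D-γ, D-δ} the worst case is 7.
With {D-β, D-γ, D-δ} the worst case is 7.
No size-3 selection achieves below 7.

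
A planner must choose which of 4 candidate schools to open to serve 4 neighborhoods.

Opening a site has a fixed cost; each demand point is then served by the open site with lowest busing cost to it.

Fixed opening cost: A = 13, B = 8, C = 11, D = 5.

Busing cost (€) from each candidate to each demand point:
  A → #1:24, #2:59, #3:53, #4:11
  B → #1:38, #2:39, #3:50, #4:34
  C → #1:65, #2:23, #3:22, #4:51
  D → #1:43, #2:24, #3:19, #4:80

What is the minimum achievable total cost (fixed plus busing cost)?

Open {A, D}: assign each demand point to its cheapest open site.
  #1→A 24, #2→D 24, #3→D 19, #4→A 11
  busing cost 78, fixed 18 → total 96.
Compare {A, C}: busing cost 80 + fixed 24 = 104.
Compare {A, B, D}: busing cost 78 + fixed 26 = 104.
Compare {A, C, D}: busing cost 77 + fixed 29 = 106.
All other subsets cost ≥ 104. Minimum total cost: 96.

96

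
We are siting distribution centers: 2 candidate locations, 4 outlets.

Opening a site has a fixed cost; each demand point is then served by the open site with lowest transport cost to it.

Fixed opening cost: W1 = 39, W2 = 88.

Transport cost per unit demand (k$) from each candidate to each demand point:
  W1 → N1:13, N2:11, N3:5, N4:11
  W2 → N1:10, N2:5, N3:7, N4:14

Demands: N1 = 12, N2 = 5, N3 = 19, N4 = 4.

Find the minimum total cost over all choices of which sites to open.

Open {W1}: assign each demand point to its cheapest open site.
  N1→W1 12×13=156, N2→W1 5×11=55, N3→W1 19×5=95, N4→W1 4×11=44
  transport cost 350, fixed 39 → total 389.
Compare {W1, W2}: transport cost 284 + fixed 127 = 411.
Compare {W2}: transport cost 334 + fixed 88 = 422.

389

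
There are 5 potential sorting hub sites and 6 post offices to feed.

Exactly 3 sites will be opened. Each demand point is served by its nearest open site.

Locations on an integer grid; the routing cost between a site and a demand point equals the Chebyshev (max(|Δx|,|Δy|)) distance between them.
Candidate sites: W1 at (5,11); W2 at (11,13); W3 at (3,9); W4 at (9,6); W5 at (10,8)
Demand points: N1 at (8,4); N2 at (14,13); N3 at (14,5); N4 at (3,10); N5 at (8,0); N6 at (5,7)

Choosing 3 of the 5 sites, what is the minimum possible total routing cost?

Open {W2, W3, W4}.
  N1→W4 2, N2→W2 3, N3→W4 5, N4→W3 1, N5→W4 6, N6→W3 2  ⇒ total 19.
Compare {W3, W4, W5}: total 20.
Compare {W1, W2, W4}: total 22.
No size-3 selection does better; minimum is 19.

19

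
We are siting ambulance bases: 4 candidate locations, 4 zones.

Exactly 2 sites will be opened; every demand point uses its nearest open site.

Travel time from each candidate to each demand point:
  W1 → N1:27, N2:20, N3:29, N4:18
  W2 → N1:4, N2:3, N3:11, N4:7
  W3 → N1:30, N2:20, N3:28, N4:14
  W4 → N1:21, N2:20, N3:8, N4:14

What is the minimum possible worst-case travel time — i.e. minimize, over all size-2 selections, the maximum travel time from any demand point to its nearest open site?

8

Open {W2, W4}.
  Farthest demand point is N3 at travel time 8 (to W4); all others are ≤ 8.
With {W1, W2} the worst case is 11.
With {W2, W3} the worst case is 11.
No size-2 selection achieves below 8.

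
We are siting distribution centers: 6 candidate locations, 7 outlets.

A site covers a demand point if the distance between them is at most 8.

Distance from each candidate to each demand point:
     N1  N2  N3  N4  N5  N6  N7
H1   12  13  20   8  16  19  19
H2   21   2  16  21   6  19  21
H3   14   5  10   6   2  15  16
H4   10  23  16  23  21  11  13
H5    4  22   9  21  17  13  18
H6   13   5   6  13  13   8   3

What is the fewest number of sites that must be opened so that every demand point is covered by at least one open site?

Coverage sets (demand points within 8 of each site):
  H1: {N4}
  H2: {N2, N5}
  H3: {N2, N4, N5}
  H4: {}
  H5: {N1}
  H6: {N2, N3, N6, N7}
No 2 sites suffice: every size-2 union leaves at least one demand point uncovered.
But {H3, H5, H6} covers everything, so the minimum is 3.

3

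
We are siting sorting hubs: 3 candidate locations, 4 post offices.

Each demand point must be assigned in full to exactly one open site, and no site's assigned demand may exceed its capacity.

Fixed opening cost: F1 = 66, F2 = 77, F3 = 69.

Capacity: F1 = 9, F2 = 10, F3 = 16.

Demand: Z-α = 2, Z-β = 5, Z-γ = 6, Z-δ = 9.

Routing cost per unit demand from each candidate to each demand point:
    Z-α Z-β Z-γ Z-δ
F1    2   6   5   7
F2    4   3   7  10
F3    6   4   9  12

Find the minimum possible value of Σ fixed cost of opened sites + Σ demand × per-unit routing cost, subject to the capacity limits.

Open {F1, F3}; cheapest assignment that respects the capacities:
  F1 (cap 9, load 9): Z-δ — cost 9×7 = 63
  F3 (cap 16, load 13): Z-α, Z-β, Z-γ — cost 2×6 + 5×4 + 6×9 = 86
  Shipping 149, fixed 135 → total 284.
  Any other capacity-feasible assignment to {F1, F3} ships for at least 149.
Compare {F2, F3}: its best feasible assignment gives total 322.
Compare {F1, F2, F3}: its best feasible assignment gives total 345.
Every other set of open sites that can feasibly serve all demand totals ≥ 322 even under its best assignment. Minimum: 284.

284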